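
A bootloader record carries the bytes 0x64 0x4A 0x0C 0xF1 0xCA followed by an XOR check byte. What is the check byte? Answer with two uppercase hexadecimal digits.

19

XOR the bytes together:
  start with 0x64
  0x64 ⊕ 0x4A = 0x2E
  0x2E ⊕ 0x0C = 0x22
  0x22 ⊕ 0xF1 = 0xD3
  0xD3 ⊕ 0xCA = 0x19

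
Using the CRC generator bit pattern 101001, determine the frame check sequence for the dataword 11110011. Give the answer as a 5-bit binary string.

Append 5 zeros: 1111001100000. Divide by 101001 (XOR where the leading bit is 1):
  pos 0: 111100 XOR 101001 = 010101
  pos 1: 101011 XOR 101001 = 000010
  pos 5: 101000 XOR 101001 = 000001
Remainder (last 5 bits) = 00100. This is the CRC / FCS.

00100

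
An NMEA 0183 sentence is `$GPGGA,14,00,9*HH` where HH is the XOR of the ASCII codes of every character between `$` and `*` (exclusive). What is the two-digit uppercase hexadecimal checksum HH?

46

XOR the ASCII codes of the payload characters:
  'G' = 0x47 → acc = 0x47
  'P' = 0x50 → acc = 0x17
  'G' = 0x47 → acc = 0x50
  'G' = 0x47 → acc = 0x17
  'A' = 0x41 → acc = 0x56
  ',' = 0x2C → acc = 0x7A
  '1' = 0x31 → acc = 0x4B
  '4' = 0x34 → acc = 0x7F
  ',' = 0x2C → acc = 0x53
  '0' = 0x30 → acc = 0x63
  '0' = 0x30 → acc = 0x53
  ',' = 0x2C → acc = 0x7F
  '9' = 0x39 → acc = 0x46
Checksum = 0x46.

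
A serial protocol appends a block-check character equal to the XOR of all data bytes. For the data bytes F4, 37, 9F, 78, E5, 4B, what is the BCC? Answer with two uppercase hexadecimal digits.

XOR the bytes together:
  start with 0xF4
  0xF4 ⊕ 0x37 = 0xC3
  0xC3 ⊕ 0x9F = 0x5C
  0x5C ⊕ 0x78 = 0x24
  0x24 ⊕ 0xE5 = 0xC1
  0xC1 ⊕ 0x4B = 0x8A

8A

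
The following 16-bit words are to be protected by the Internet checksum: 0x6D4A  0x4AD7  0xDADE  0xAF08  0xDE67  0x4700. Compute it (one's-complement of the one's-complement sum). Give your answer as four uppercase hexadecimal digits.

One's-complement addition (fold any carry out of bit 15 back into bit 0):
  0x6D4A + 0x4AD7 = 0x0B821
  0xB821 + 0xDADE = 0x192FF → wrap carry → 0x9300
  0x9300 + 0xAF08 = 0x14208 → wrap carry → 0x4209
  0x4209 + 0xDE67 = 0x12070 → wrap carry → 0x2071
  0x2071 + 0x4700 = 0x06771
One's-complement sum = 0x6771.
Checksum = ~0x6771 & 0xFFFF = 0x988E.

988E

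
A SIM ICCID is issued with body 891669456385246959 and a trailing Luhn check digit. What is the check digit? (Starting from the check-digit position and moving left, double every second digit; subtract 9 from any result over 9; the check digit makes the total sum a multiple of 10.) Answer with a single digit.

9

Partial digits right→left: 9 5 9 6 4 2 5 8 3 6 5 4 9 6 6 1 9 8
Double every second digit counting from the check-digit position (so the 1st, 3rd, 5th, ... of the partial from the right).
  doubled (with −9 where >9): 9 9 8 1 6 1 9 3 9 → sum 55
  kept as-is: 5 6 2 8 6 4 6 1 8 → sum 46
Total = 55 + 46 = 101.
Check digit = (10 − (101 mod 10)) mod 10 = 9.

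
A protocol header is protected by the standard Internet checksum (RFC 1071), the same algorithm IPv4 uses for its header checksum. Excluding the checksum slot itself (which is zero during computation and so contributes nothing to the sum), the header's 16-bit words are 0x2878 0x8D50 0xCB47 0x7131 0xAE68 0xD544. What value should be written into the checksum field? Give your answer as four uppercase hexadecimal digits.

8A10

One's-complement addition (fold any carry out of bit 15 back into bit 0):
  0x2878 + 0x8D50 = 0x0B5C8
  0xB5C8 + 0xCB47 = 0x1810F → wrap carry → 0x8110
  0x8110 + 0x7131 = 0x0F241
  0xF241 + 0xAE68 = 0x1A0A9 → wrap carry → 0xA0AA
  0xA0AA + 0xD544 = 0x175EE → wrap carry → 0x75EF
One's-complement sum = 0x75EF.
Checksum = ~0x75EF & 0xFFFF = 0x8A10.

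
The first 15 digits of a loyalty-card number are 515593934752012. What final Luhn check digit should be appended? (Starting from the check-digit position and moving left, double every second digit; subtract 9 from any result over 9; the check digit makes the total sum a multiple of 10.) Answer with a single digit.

Partial digits right→left: 2 1 0 2 5 7 4 3 9 3 9 5 5 1 5
Double every second digit counting from the check-digit position (so the 1st, 3rd, 5th, ... of the partial from the right).
  doubled (with −9 where >9): 4 0 1 8 9 9 1 1 → sum 33
  kept as-is: 1 2 7 3 3 5 1 → sum 22
Total = 33 + 22 = 55.
Check digit = (10 − (55 mod 10)) mod 10 = 5.

5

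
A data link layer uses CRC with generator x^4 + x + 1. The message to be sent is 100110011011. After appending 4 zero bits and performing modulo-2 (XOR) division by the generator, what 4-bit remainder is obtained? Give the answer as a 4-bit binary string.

1011

Append 4 zeros: 1001100110110000. Divide by 10011 (XOR where the leading bit is 1):
  pos 0: 10011 XOR 10011 = 00000
  pos 7: 11011 XOR 10011 = 01000
  pos 8: 10000 XOR 10011 = 00011
  pos 11: 11000 XOR 10011 = 01011
Remainder (last 4 bits) = 1011. This is the CRC / FCS.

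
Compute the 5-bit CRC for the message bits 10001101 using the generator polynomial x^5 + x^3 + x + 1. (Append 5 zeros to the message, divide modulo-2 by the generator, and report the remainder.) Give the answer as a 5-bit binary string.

Append 5 zeros: 1000110100000. Divide by 101011 (XOR where the leading bit is 1):
  pos 0: 100011 XOR 101011 = 001000
  pos 2: 100001 XOR 101011 = 001010
  pos 4: 101000 XOR 101011 = 000011
Remainder (last 5 bits) = 11000. This is the CRC / FCS.

11000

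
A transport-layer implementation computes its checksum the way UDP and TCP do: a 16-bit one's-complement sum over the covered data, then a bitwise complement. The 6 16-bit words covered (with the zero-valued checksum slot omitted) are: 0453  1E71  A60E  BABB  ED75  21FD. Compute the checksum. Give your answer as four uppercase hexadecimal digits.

6CFE

One's-complement addition (fold any carry out of bit 15 back into bit 0):
  0x0453 + 0x1E71 = 0x022C4
  0x22C4 + 0xA60E = 0x0C8D2
  0xC8D2 + 0xBABB = 0x1838D → wrap carry → 0x838E
  0x838E + 0xED75 = 0x17103 → wrap carry → 0x7104
  0x7104 + 0x21FD = 0x09301
One's-complement sum = 0x9301.
Checksum = ~0x9301 & 0xFFFF = 0x6CFE.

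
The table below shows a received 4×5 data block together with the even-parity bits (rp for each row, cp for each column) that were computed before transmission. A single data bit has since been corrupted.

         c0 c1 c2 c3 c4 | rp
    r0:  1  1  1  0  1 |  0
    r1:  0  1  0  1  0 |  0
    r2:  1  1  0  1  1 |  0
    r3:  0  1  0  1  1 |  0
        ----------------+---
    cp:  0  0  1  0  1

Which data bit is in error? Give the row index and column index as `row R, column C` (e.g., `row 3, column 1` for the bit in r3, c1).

Recompute each row's even parity and compare to rp:
  r0: data parity 0, sent rp 0 → ok
  r1: data parity 0, sent rp 0 → ok
  r2: data parity 0, sent rp 0 → ok
  r3: data parity 1, sent rp 0 → mismatch
Recompute each column's even parity and compare to cp:
  c0: data parity 0, sent cp 0 → ok
  c1: data parity 0, sent cp 0 → ok
  c2: data parity 1, sent cp 1 → ok
  c3: data parity 1, sent cp 0 → mismatch
  c4: data parity 1, sent cp 1 → ok
Exactly one row (r3) and one column (c3) fail → the flipped bit is at their intersection.

row 3, column 3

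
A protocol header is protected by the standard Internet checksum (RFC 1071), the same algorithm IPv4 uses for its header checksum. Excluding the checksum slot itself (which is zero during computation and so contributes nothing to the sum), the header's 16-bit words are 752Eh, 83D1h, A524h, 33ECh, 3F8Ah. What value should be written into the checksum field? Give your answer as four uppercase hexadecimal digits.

EE64

One's-complement addition (fold any carry out of bit 15 back into bit 0):
  0x752E + 0x83D1 = 0x0F8FF
  0xF8FF + 0xA524 = 0x19E23 → wrap carry → 0x9E24
  0x9E24 + 0x33EC = 0x0D210
  0xD210 + 0x3F8A = 0x1119A → wrap carry → 0x119B
One's-complement sum = 0x119B.
Checksum = ~0x119B & 0xFFFF = 0xEE64.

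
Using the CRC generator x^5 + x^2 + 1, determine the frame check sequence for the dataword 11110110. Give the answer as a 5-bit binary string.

11100

Append 5 zeros: 1111011000000. Divide by 100101 (XOR where the leading bit is 1):
  pos 0: 111101 XOR 100101 = 011000
  pos 1: 110001 XOR 100101 = 010100
  pos 2: 101000 XOR 100101 = 001101
  pos 4: 110100 XOR 100101 = 010001
  pos 5: 100010 XOR 100101 = 000111
Remainder (last 5 bits) = 11100. This is the CRC / FCS.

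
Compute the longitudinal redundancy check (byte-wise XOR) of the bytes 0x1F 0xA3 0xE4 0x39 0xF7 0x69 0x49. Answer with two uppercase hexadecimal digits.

XOR the bytes together:
  start with 0x1F
  0x1F ⊕ 0xA3 = 0xBC
  0xBC ⊕ 0xE4 = 0x58
  0x58 ⊕ 0x39 = 0x61
  0x61 ⊕ 0xF7 = 0x96
  0x96 ⊕ 0x69 = 0xFF
  0xFF ⊕ 0x49 = 0xB6

B6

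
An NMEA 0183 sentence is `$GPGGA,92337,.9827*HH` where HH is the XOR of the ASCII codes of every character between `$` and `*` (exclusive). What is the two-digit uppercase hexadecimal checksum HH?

XOR the ASCII codes of the payload characters:
  'G' = 0x47 → acc = 0x47
  'P' = 0x50 → acc = 0x17
  'G' = 0x47 → acc = 0x50
  'G' = 0x47 → acc = 0x17
  'A' = 0x41 → acc = 0x56
  ',' = 0x2C → acc = 0x7A
  '9' = 0x39 → acc = 0x43
  '2' = 0x32 → acc = 0x71
  '3' = 0x33 → acc = 0x42
  '3' = 0x33 → acc = 0x71
  '7' = 0x37 → acc = 0x46
  ',' = 0x2C → acc = 0x6A
  '.' = 0x2E → acc = 0x44
  '9' = 0x39 → acc = 0x7D
  '8' = 0x38 → acc = 0x45
  '2' = 0x32 → acc = 0x77
  '7' = 0x37 → acc = 0x40
Checksum = 0x40.

40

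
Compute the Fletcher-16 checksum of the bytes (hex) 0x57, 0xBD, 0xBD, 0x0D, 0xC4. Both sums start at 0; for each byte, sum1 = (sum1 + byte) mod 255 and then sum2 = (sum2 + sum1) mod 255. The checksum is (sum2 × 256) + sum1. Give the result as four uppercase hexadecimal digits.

Running sums (mod 255):
  after byte 0 (0x57): sum1=87, sum2=87
  after byte 1 (0xBD): sum1=21, sum2=108
  after byte 2 (0xBD): sum1=210, sum2=63
  after byte 3 (0x0D): sum1=223, sum2=31
  after byte 4 (0xC4): sum1=164, sum2=195
Checksum = sum2·256 + sum1 = 195·256 + 164 = 50084 = 0xC3A4.

C3A4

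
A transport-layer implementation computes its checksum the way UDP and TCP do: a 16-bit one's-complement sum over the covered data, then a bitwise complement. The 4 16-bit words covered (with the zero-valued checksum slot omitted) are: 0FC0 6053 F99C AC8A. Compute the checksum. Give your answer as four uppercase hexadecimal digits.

One's-complement addition (fold any carry out of bit 15 back into bit 0):
  0x0FC0 + 0x6053 = 0x07013
  0x7013 + 0xF99C = 0x169AF → wrap carry → 0x69B0
  0x69B0 + 0xAC8A = 0x1163A → wrap carry → 0x163B
One's-complement sum = 0x163B.
Checksum = ~0x163B & 0xFFFF = 0xE9C4.

E9C4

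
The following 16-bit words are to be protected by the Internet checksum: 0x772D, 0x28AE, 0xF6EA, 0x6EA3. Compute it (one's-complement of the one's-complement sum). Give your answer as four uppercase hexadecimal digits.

One's-complement addition (fold any carry out of bit 15 back into bit 0):
  0x772D + 0x28AE = 0x09FDB
  0x9FDB + 0xF6EA = 0x196C5 → wrap carry → 0x96C6
  0x96C6 + 0x6EA3 = 0x10569 → wrap carry → 0x056A
One's-complement sum = 0x056A.
Checksum = ~0x056A & 0xFFFF = 0xFA95.

FA95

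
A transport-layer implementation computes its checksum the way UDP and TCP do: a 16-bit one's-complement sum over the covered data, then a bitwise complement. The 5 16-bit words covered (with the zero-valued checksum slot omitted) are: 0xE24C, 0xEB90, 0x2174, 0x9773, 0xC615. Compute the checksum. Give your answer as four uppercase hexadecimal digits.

B324

One's-complement addition (fold any carry out of bit 15 back into bit 0):
  0xE24C + 0xEB90 = 0x1CDDC → wrap carry → 0xCDDD
  0xCDDD + 0x2174 = 0x0EF51
  0xEF51 + 0x9773 = 0x186C4 → wrap carry → 0x86C5
  0x86C5 + 0xC615 = 0x14CDA → wrap carry → 0x4CDB
One's-complement sum = 0x4CDB.
Checksum = ~0x4CDB & 0xFFFF = 0xB324.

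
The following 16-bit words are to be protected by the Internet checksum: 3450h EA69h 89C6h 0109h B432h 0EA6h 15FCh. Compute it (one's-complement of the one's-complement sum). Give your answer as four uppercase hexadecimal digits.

One's-complement addition (fold any carry out of bit 15 back into bit 0):
  0x3450 + 0xEA69 = 0x11EB9 → wrap carry → 0x1EBA
  0x1EBA + 0x89C6 = 0x0A880
  0xA880 + 0x0109 = 0x0A989
  0xA989 + 0xB432 = 0x15DBB → wrap carry → 0x5DBC
  0x5DBC + 0x0EA6 = 0x06C62
  0x6C62 + 0x15FC = 0x0825E
One's-complement sum = 0x825E.
Checksum = ~0x825E & 0xFFFF = 0x7DA1.

7DA1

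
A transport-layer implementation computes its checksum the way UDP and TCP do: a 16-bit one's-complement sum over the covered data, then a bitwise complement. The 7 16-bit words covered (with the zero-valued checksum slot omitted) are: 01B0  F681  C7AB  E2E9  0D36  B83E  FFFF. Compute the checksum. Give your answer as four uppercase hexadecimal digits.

One's-complement addition (fold any carry out of bit 15 back into bit 0):
  0x01B0 + 0xF681 = 0x0F831
  0xF831 + 0xC7AB = 0x1BFDC → wrap carry → 0xBFDD
  0xBFDD + 0xE2E9 = 0x1A2C6 → wrap carry → 0xA2C7
  0xA2C7 + 0x0D36 = 0x0AFFD
  0xAFFD + 0xB83E = 0x1683B → wrap carry → 0x683C
  0x683C + 0xFFFF = 0x1683B → wrap carry → 0x683C
One's-complement sum = 0x683C.
Checksum = ~0x683C & 0xFFFF = 0x97C3.

97C3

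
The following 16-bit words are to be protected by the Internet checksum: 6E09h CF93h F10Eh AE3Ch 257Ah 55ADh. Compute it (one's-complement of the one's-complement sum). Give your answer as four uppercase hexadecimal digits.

A7EF

One's-complement addition (fold any carry out of bit 15 back into bit 0):
  0x6E09 + 0xCF93 = 0x13D9C → wrap carry → 0x3D9D
  0x3D9D + 0xF10E = 0x12EAB → wrap carry → 0x2EAC
  0x2EAC + 0xAE3C = 0x0DCE8
  0xDCE8 + 0x257A = 0x10262 → wrap carry → 0x0263
  0x0263 + 0x55AD = 0x05810
One's-complement sum = 0x5810.
Checksum = ~0x5810 & 0xFFFF = 0xA7EF.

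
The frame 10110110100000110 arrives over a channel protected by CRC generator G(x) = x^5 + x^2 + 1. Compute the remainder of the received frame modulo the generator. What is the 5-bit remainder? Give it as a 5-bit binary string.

00111

Modulo-2 division of 10110110100000110 by 100101:
  pos 0: 101101 XOR 100101 = 001000
  pos 2: 100010 XOR 100101 = 000111
  pos 5: 111100 XOR 100101 = 011001
  pos 6: 110010 XOR 100101 = 010111
  pos 7: 101110 XOR 100101 = 001011
  pos 9: 101101 XOR 100101 = 001000
  pos 11: 100010 XOR 100101 = 000111
Remainder = 00111 (nonzero — an error is detected).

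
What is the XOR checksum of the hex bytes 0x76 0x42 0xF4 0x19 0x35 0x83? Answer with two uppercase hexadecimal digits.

6F

XOR the bytes together:
  start with 0x76
  0x76 ⊕ 0x42 = 0x34
  0x34 ⊕ 0xF4 = 0xC0
  0xC0 ⊕ 0x19 = 0xD9
  0xD9 ⊕ 0x35 = 0xEC
  0xEC ⊕ 0x83 = 0x6F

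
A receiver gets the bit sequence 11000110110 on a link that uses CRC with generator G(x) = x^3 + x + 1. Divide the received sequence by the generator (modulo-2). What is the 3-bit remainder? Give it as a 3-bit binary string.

000

Modulo-2 division of 11000110110 by 1011:
  pos 0: 1100 XOR 1011 = 0111
  pos 1: 1110 XOR 1011 = 0101
  pos 2: 1011 XOR 1011 = 0000
  pos 6: 1011 XOR 1011 = 0000
Remainder = 000 (zero — the frame passes the CRC check).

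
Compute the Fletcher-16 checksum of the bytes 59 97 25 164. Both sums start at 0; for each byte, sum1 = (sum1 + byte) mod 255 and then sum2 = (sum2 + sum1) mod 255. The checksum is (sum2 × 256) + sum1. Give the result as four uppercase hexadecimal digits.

Running sums (mod 255):
  after byte 0 (59): sum1=59, sum2=59
  after byte 1 (97): sum1=156, sum2=215
  after byte 2 (25): sum1=181, sum2=141
  after byte 3 (164): sum1=90, sum2=231
Checksum = sum2·256 + sum1 = 231·256 + 90 = 59226 = 0xE75A.

E75A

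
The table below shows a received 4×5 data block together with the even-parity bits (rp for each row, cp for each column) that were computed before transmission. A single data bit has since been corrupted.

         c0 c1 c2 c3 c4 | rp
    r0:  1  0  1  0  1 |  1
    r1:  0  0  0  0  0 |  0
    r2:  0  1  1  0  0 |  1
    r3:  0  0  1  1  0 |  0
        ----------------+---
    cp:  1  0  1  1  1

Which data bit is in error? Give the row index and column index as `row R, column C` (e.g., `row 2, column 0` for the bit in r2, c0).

Recompute each row's even parity and compare to rp:
  r0: data parity 1, sent rp 1 → ok
  r1: data parity 0, sent rp 0 → ok
  r2: data parity 0, sent rp 1 → mismatch
  r3: data parity 0, sent rp 0 → ok
Recompute each column's even parity and compare to cp:
  c0: data parity 1, sent cp 1 → ok
  c1: data parity 1, sent cp 0 → mismatch
  c2: data parity 1, sent cp 1 → ok
  c3: data parity 1, sent cp 1 → ok
  c4: data parity 1, sent cp 1 → ok
Exactly one row (r2) and one column (c1) fail → the flipped bit is at their intersection.

row 2, column 1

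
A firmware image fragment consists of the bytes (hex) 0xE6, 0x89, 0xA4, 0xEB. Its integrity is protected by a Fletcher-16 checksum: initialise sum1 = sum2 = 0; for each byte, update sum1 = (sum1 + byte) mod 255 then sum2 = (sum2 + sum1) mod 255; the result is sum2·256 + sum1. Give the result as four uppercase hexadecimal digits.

6D01

Running sums (mod 255):
  after byte 0 (0xE6): sum1=230, sum2=230
  after byte 1 (0x89): sum1=112, sum2=87
  after byte 2 (0xA4): sum1=21, sum2=108
  after byte 3 (0xEB): sum1=1, sum2=109
Checksum = sum2·256 + sum1 = 109·256 + 1 = 27905 = 0x6D01.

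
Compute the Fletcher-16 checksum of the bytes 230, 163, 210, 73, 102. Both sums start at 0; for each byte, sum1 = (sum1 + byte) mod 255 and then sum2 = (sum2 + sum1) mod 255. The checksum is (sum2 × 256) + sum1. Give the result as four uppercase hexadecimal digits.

Running sums (mod 255):
  after byte 0 (230): sum1=230, sum2=230
  after byte 1 (163): sum1=138, sum2=113
  after byte 2 (210): sum1=93, sum2=206
  after byte 3 (73): sum1=166, sum2=117
  after byte 4 (102): sum1=13, sum2=130
Checksum = sum2·256 + sum1 = 130·256 + 13 = 33293 = 0x820D.

820D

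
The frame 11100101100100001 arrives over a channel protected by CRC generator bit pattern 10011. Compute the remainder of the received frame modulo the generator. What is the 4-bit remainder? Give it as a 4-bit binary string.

1100

Modulo-2 division of 11100101100100001 by 10011:
  pos 0: 11100 XOR 10011 = 01111
  pos 1: 11111 XOR 10011 = 01100
  pos 2: 11000 XOR 10011 = 01011
  pos 3: 10111 XOR 10011 = 00100
  pos 5: 10010 XOR 10011 = 00001
  pos 9: 10100 XOR 10011 = 00111
  pos 11: 11100 XOR 10011 = 01111
  pos 12: 11111 XOR 10011 = 01100
Remainder = 1100 (nonzero — an error is detected).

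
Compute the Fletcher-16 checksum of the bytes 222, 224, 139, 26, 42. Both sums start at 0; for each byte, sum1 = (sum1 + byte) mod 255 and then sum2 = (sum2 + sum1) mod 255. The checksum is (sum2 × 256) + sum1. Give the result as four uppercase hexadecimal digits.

Running sums (mod 255):
  after byte 0 (222): sum1=222, sum2=222
  after byte 1 (224): sum1=191, sum2=158
  after byte 2 (139): sum1=75, sum2=233
  after byte 3 (26): sum1=101, sum2=79
  after byte 4 (42): sum1=143, sum2=222
Checksum = sum2·256 + sum1 = 222·256 + 143 = 56975 = 0xDE8F.

DE8F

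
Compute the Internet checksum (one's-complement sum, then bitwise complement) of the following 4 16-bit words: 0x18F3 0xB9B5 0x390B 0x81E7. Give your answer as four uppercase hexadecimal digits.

One's-complement addition (fold any carry out of bit 15 back into bit 0):
  0x18F3 + 0xB9B5 = 0x0D2A8
  0xD2A8 + 0x390B = 0x10BB3 → wrap carry → 0x0BB4
  0x0BB4 + 0x81E7 = 0x08D9B
One's-complement sum = 0x8D9B.
Checksum = ~0x8D9B & 0xFFFF = 0x7264.

7264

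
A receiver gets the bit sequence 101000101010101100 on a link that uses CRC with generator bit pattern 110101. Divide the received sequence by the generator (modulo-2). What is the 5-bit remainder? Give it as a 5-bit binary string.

00000

Modulo-2 division of 101000101010101100 by 110101:
  pos 0: 101000 XOR 110101 = 011101
  pos 1: 111011 XOR 110101 = 001110
  pos 3: 111001 XOR 110101 = 001100
  pos 5: 110001 XOR 110101 = 000100
  pos 8: 100010 XOR 110101 = 010111
  pos 9: 101111 XOR 110101 = 011010
  pos 10: 110101 XOR 110101 = 000000
Remainder = 00000 (zero — the frame passes the CRC check).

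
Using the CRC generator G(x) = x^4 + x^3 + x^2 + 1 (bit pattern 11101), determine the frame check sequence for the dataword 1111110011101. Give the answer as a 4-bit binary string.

Append 4 zeros: 11111100111010000. Divide by 11101 (XOR where the leading bit is 1):
  pos 0: 11111 XOR 11101 = 00010
  pos 3: 10100 XOR 11101 = 01001
  pos 4: 10011 XOR 11101 = 01110
  pos 5: 11101 XOR 11101 = 00000
  pos 10: 10100 XOR 11101 = 01001
  pos 11: 10010 XOR 11101 = 01111
  pos 12: 11110 XOR 11101 = 00011
Remainder (last 4 bits) = 0011. This is the CRC / FCS.

0011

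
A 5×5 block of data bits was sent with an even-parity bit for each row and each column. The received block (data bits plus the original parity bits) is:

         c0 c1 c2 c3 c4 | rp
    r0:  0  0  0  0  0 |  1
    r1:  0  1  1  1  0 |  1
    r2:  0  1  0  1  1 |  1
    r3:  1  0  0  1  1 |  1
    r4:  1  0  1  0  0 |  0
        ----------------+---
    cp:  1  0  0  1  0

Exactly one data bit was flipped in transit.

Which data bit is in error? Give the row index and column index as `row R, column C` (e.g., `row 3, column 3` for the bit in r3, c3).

row 0, column 0

Recompute each row's even parity and compare to rp:
  r0: data parity 0, sent rp 1 → mismatch
  r1: data parity 1, sent rp 1 → ok
  r2: data parity 1, sent rp 1 → ok
  r3: data parity 1, sent rp 1 → ok
  r4: data parity 0, sent rp 0 → ok
Recompute each column's even parity and compare to cp:
  c0: data parity 0, sent cp 1 → mismatch
  c1: data parity 0, sent cp 0 → ok
  c2: data parity 0, sent cp 0 → ok
  c3: data parity 1, sent cp 1 → ok
  c4: data parity 0, sent cp 0 → ok
Exactly one row (r0) and one column (c0) fail → the flipped bit is at their intersection.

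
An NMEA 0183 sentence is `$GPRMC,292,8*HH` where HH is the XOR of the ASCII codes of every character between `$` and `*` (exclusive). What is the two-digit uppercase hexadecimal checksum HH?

XOR the ASCII codes of the payload characters:
  'G' = 0x47 → acc = 0x47
  'P' = 0x50 → acc = 0x17
  'R' = 0x52 → acc = 0x45
  'M' = 0x4D → acc = 0x08
  'C' = 0x43 → acc = 0x4B
  ',' = 0x2C → acc = 0x67
  '2' = 0x32 → acc = 0x55
  '9' = 0x39 → acc = 0x6C
  '2' = 0x32 → acc = 0x5E
  ',' = 0x2C → acc = 0x72
  '8' = 0x38 → acc = 0x4A
Checksum = 0x4A.

4A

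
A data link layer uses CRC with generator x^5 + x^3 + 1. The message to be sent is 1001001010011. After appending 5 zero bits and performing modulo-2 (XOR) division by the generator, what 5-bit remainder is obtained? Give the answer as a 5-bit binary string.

10010

Append 5 zeros: 100100101001100000. Divide by 101001 (XOR where the leading bit is 1):
  pos 0: 100100 XOR 101001 = 001101
  pos 2: 110110 XOR 101001 = 011111
  pos 3: 111111 XOR 101001 = 010110
  pos 4: 101100 XOR 101001 = 000101
  pos 7: 101011 XOR 101001 = 000010
  pos 11: 100000 XOR 101001 = 001001
Remainder (last 5 bits) = 10010. This is the CRC / FCS.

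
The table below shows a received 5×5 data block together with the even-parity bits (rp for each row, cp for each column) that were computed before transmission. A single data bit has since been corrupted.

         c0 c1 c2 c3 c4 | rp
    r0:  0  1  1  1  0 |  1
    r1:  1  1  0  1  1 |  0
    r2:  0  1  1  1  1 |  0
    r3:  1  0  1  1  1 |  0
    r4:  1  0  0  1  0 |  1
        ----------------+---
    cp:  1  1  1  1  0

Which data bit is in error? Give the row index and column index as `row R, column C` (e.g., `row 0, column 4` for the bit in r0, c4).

Recompute each row's even parity and compare to rp:
  r0: data parity 1, sent rp 1 → ok
  r1: data parity 0, sent rp 0 → ok
  r2: data parity 0, sent rp 0 → ok
  r3: data parity 0, sent rp 0 → ok
  r4: data parity 0, sent rp 1 → mismatch
Recompute each column's even parity and compare to cp:
  c0: data parity 1, sent cp 1 → ok
  c1: data parity 1, sent cp 1 → ok
  c2: data parity 1, sent cp 1 → ok
  c3: data parity 1, sent cp 1 → ok
  c4: data parity 1, sent cp 0 → mismatch
Exactly one row (r4) and one column (c4) fail → the flipped bit is at their intersection.

row 4, column 4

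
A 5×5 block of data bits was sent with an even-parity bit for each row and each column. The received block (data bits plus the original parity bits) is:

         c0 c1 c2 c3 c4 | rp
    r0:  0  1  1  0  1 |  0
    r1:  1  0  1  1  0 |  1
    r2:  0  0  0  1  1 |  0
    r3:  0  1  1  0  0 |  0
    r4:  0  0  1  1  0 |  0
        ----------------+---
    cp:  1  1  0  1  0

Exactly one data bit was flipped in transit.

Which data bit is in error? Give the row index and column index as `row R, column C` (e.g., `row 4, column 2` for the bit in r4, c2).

row 0, column 1

Recompute each row's even parity and compare to rp:
  r0: data parity 1, sent rp 0 → mismatch
  r1: data parity 1, sent rp 1 → ok
  r2: data parity 0, sent rp 0 → ok
  r3: data parity 0, sent rp 0 → ok
  r4: data parity 0, sent rp 0 → ok
Recompute each column's even parity and compare to cp:
  c0: data parity 1, sent cp 1 → ok
  c1: data parity 0, sent cp 1 → mismatch
  c2: data parity 0, sent cp 0 → ok
  c3: data parity 1, sent cp 1 → ok
  c4: data parity 0, sent cp 0 → ok
Exactly one row (r0) and one column (c1) fail → the flipped bit is at their intersection.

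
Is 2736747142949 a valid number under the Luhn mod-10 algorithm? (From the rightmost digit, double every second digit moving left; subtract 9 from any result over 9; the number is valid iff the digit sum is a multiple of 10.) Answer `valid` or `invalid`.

invalid

From the right, keep odd positions and double even positions (subtract 9 from any doubled value over 9):
  doubled (positions 2,4,...): 8 4 2 8 3 5 → sum 30
  kept (positions 1,3,...): 9 9 4 7 7 3 2 → sum 41
Total = 71.
71 mod 10 = 1, so the number is invalid.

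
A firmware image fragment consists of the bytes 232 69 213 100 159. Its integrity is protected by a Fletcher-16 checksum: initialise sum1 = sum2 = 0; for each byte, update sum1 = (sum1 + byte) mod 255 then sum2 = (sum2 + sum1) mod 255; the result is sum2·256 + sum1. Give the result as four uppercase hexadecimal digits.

8B08

Running sums (mod 255):
  after byte 0 (232): sum1=232, sum2=232
  after byte 1 (69): sum1=46, sum2=23
  after byte 2 (213): sum1=4, sum2=27
  after byte 3 (100): sum1=104, sum2=131
  after byte 4 (159): sum1=8, sum2=139
Checksum = sum2·256 + sum1 = 139·256 + 8 = 35592 = 0x8B08.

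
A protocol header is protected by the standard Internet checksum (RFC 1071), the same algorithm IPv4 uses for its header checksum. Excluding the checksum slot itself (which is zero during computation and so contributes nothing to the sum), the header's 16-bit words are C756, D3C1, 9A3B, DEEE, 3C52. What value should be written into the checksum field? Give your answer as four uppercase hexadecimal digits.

AF6A

One's-complement addition (fold any carry out of bit 15 back into bit 0):
  0xC756 + 0xD3C1 = 0x19B17 → wrap carry → 0x9B18
  0x9B18 + 0x9A3B = 0x13553 → wrap carry → 0x3554
  0x3554 + 0xDEEE = 0x11442 → wrap carry → 0x1443
  0x1443 + 0x3C52 = 0x05095
One's-complement sum = 0x5095.
Checksum = ~0x5095 & 0xFFFF = 0xAF6A.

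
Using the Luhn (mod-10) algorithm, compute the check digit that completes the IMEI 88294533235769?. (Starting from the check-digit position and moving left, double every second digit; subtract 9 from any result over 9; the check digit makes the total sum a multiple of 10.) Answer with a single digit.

7

Partial digits right→left: 9 6 7 5 3 2 3 3 5 4 9 2 8 8
Double every second digit counting from the check-digit position (so the 1st, 3rd, 5th, ... of the partial from the right).
  doubled (with −9 where >9): 9 5 6 6 1 9 7 → sum 43
  kept as-is: 6 5 2 3 4 2 8 → sum 30
Total = 43 + 30 = 73.
Check digit = (10 − (73 mod 10)) mod 10 = 7.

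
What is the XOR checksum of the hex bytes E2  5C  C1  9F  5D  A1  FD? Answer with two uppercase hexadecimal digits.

E1

XOR the bytes together:
  start with 0xE2
  0xE2 ⊕ 0x5C = 0xBE
  0xBE ⊕ 0xC1 = 0x7F
  0x7F ⊕ 0x9F = 0xE0
  0xE0 ⊕ 0x5D = 0xBD
  0xBD ⊕ 0xA1 = 0x1C
  0x1C ⊕ 0xFD = 0xE1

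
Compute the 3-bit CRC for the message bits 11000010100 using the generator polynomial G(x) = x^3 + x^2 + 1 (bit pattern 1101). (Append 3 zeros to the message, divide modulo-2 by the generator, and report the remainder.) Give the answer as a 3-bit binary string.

Append 3 zeros: 11000010100000. Divide by 1101 (XOR where the leading bit is 1):
  pos 0: 1100 XOR 1101 = 0001
  pos 3: 1001 XOR 1101 = 0100
  pos 4: 1000 XOR 1101 = 0101
  pos 5: 1011 XOR 1101 = 0110
  pos 6: 1100 XOR 1101 = 0001
  pos 9: 1000 XOR 1101 = 0101
  pos 10: 1010 XOR 1101 = 0111
Remainder (last 3 bits) = 111. This is the CRC / FCS.

111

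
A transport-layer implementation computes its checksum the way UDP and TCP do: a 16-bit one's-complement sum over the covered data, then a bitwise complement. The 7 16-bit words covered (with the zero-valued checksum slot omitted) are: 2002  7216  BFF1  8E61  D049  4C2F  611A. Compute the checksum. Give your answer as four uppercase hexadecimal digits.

A200

One's-complement addition (fold any carry out of bit 15 back into bit 0):
  0x2002 + 0x7216 = 0x09218
  0x9218 + 0xBFF1 = 0x15209 → wrap carry → 0x520A
  0x520A + 0x8E61 = 0x0E06B
  0xE06B + 0xD049 = 0x1B0B4 → wrap carry → 0xB0B5
  0xB0B5 + 0x4C2F = 0x0FCE4
  0xFCE4 + 0x611A = 0x15DFE → wrap carry → 0x5DFF
One's-complement sum = 0x5DFF.
Checksum = ~0x5DFF & 0xFFFF = 0xA200.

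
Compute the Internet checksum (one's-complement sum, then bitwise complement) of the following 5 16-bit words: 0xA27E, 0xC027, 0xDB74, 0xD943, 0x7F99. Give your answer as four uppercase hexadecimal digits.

One's-complement addition (fold any carry out of bit 15 back into bit 0):
  0xA27E + 0xC027 = 0x162A5 → wrap carry → 0x62A6
  0x62A6 + 0xDB74 = 0x13E1A → wrap carry → 0x3E1B
  0x3E1B + 0xD943 = 0x1175E → wrap carry → 0x175F
  0x175F + 0x7F99 = 0x096F8
One's-complement sum = 0x96F8.
Checksum = ~0x96F8 & 0xFFFF = 0x6907.

6907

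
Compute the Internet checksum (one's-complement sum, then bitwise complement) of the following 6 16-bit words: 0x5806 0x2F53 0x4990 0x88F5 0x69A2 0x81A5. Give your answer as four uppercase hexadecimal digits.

BAD8

One's-complement addition (fold any carry out of bit 15 back into bit 0):
  0x5806 + 0x2F53 = 0x08759
  0x8759 + 0x4990 = 0x0D0E9
  0xD0E9 + 0x88F5 = 0x159DE → wrap carry → 0x59DF
  0x59DF + 0x69A2 = 0x0C381
  0xC381 + 0x81A5 = 0x14526 → wrap carry → 0x4527
One's-complement sum = 0x4527.
Checksum = ~0x4527 & 0xFFFF = 0xBAD8.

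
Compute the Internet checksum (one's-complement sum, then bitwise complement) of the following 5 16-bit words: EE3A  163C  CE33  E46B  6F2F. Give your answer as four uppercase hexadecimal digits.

One's-complement addition (fold any carry out of bit 15 back into bit 0):
  0xEE3A + 0x163C = 0x10476 → wrap carry → 0x0477
  0x0477 + 0xCE33 = 0x0D2AA
  0xD2AA + 0xE46B = 0x1B715 → wrap carry → 0xB716
  0xB716 + 0x6F2F = 0x12645 → wrap carry → 0x2646
One's-complement sum = 0x2646.
Checksum = ~0x2646 & 0xFFFF = 0xD9B9.

D9B9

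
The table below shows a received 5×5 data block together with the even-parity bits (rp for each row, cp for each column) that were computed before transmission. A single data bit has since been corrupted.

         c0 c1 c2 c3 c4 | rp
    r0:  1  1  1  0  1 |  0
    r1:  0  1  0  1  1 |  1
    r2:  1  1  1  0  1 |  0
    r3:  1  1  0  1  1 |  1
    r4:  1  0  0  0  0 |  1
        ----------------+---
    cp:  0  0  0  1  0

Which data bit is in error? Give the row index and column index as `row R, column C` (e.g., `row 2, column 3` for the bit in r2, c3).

Recompute each row's even parity and compare to rp:
  r0: data parity 0, sent rp 0 → ok
  r1: data parity 1, sent rp 1 → ok
  r2: data parity 0, sent rp 0 → ok
  r3: data parity 0, sent rp 1 → mismatch
  r4: data parity 1, sent rp 1 → ok
Recompute each column's even parity and compare to cp:
  c0: data parity 0, sent cp 0 → ok
  c1: data parity 0, sent cp 0 → ok
  c2: data parity 0, sent cp 0 → ok
  c3: data parity 0, sent cp 1 → mismatch
  c4: data parity 0, sent cp 0 → ok
Exactly one row (r3) and one column (c3) fail → the flipped bit is at their intersection.

row 3, column 3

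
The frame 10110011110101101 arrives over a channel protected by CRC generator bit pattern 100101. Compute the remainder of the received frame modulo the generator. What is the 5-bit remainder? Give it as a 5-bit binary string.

00000

Modulo-2 division of 10110011110101101 by 100101:
  pos 0: 101100 XOR 100101 = 001001
  pos 2: 100111 XOR 100101 = 000010
  pos 6: 101101 XOR 100101 = 001000
  pos 8: 100001 XOR 100101 = 000100
  pos 11: 100101 XOR 100101 = 000000
Remainder = 00000 (zero — the frame passes the CRC check).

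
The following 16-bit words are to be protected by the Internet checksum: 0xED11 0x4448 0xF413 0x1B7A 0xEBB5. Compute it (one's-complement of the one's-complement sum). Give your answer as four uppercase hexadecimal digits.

One's-complement addition (fold any carry out of bit 15 back into bit 0):
  0xED11 + 0x4448 = 0x13159 → wrap carry → 0x315A
  0x315A + 0xF413 = 0x1256D → wrap carry → 0x256E
  0x256E + 0x1B7A = 0x040E8
  0x40E8 + 0xEBB5 = 0x12C9D → wrap carry → 0x2C9E
One's-complement sum = 0x2C9E.
Checksum = ~0x2C9E & 0xFFFF = 0xD361.

D361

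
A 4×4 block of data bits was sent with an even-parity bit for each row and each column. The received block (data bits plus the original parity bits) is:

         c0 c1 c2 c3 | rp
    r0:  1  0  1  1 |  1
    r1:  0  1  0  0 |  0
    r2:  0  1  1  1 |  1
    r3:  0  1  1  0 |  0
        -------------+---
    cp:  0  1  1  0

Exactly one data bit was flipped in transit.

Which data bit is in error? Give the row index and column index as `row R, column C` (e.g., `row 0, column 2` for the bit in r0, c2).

Recompute each row's even parity and compare to rp:
  r0: data parity 1, sent rp 1 → ok
  r1: data parity 1, sent rp 0 → mismatch
  r2: data parity 1, sent rp 1 → ok
  r3: data parity 0, sent rp 0 → ok
Recompute each column's even parity and compare to cp:
  c0: data parity 1, sent cp 0 → mismatch
  c1: data parity 1, sent cp 1 → ok
  c2: data parity 1, sent cp 1 → ok
  c3: data parity 0, sent cp 0 → ok
Exactly one row (r1) and one column (c0) fail → the flipped bit is at their intersection.

row 1, column 0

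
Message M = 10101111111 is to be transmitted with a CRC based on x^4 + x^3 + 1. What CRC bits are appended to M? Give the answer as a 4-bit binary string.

Append 4 zeros: 101011111110000. Divide by 11001 (XOR where the leading bit is 1):
  pos 0: 10101 XOR 11001 = 01100
  pos 1: 11001 XOR 11001 = 00000
  pos 6: 11111 XOR 11001 = 00110
  pos 8: 11000 XOR 11001 = 00001
Remainder (last 4 bits) = 0100. This is the CRC / FCS.

0100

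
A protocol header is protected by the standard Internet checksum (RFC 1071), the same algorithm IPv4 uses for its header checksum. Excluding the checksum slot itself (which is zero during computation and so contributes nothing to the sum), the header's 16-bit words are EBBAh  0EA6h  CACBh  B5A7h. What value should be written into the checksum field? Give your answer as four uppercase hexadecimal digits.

One's-complement addition (fold any carry out of bit 15 back into bit 0):
  0xEBBA + 0x0EA6 = 0x0FA60
  0xFA60 + 0xCACB = 0x1C52B → wrap carry → 0xC52C
  0xC52C + 0xB5A7 = 0x17AD3 → wrap carry → 0x7AD4
One's-complement sum = 0x7AD4.
Checksum = ~0x7AD4 & 0xFFFF = 0x852B.

852B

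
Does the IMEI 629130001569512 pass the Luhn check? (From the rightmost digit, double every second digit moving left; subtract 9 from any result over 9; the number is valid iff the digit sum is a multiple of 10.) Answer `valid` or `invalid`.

valid

From the right, keep odd positions and double even positions (subtract 9 from any doubled value over 9):
  doubled (positions 2,4,...): 2 9 1 0 0 2 4 → sum 18
  kept (positions 1,3,...): 2 5 6 1 0 3 9 6 → sum 32
Total = 50.
50 mod 10 = 0, so the number is valid.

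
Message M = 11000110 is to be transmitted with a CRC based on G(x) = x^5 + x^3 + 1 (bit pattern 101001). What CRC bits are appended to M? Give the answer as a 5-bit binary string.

Append 5 zeros: 1100011000000. Divide by 101001 (XOR where the leading bit is 1):
  pos 0: 110001 XOR 101001 = 011000
  pos 1: 110001 XOR 101001 = 011000
  pos 2: 110000 XOR 101001 = 011001
  pos 3: 110010 XOR 101001 = 011011
  pos 4: 110110 XOR 101001 = 011111
  pos 5: 111110 XOR 101001 = 010111
  pos 6: 101110 XOR 101001 = 000111
Remainder (last 5 bits) = 01110. This is the CRC / FCS.

01110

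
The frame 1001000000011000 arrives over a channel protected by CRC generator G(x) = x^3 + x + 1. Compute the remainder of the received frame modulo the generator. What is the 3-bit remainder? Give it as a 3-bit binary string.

Modulo-2 division of 1001000000011000 by 1011:
  pos 0: 1001 XOR 1011 = 0010
  pos 2: 1000 XOR 1011 = 0011
  pos 4: 1100 XOR 1011 = 0111
  pos 5: 1110 XOR 1011 = 0101
  pos 6: 1010 XOR 1011 = 0001
  pos 9: 1011 XOR 1011 = 0000
Remainder = 000 (zero — the frame passes the CRC check).

000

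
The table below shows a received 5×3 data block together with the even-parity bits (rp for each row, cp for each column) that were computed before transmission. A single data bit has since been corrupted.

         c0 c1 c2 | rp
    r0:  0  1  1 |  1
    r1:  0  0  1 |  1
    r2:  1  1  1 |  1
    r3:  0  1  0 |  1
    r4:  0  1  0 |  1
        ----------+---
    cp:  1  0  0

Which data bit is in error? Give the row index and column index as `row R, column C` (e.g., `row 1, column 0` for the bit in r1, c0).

row 0, column 2

Recompute each row's even parity and compare to rp:
  r0: data parity 0, sent rp 1 → mismatch
  r1: data parity 1, sent rp 1 → ok
  r2: data parity 1, sent rp 1 → ok
  r3: data parity 1, sent rp 1 → ok
  r4: data parity 1, sent rp 1 → ok
Recompute each column's even parity and compare to cp:
  c0: data parity 1, sent cp 1 → ok
  c1: data parity 0, sent cp 0 → ok
  c2: data parity 1, sent cp 0 → mismatch
Exactly one row (r0) and one column (c2) fail → the flipped bit is at their intersection.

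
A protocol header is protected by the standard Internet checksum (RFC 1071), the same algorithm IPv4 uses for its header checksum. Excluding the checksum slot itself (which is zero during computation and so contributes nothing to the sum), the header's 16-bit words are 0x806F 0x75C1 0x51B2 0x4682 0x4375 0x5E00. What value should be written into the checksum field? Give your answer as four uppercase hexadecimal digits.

One's-complement addition (fold any carry out of bit 15 back into bit 0):
  0x806F + 0x75C1 = 0x0F630
  0xF630 + 0x51B2 = 0x147E2 → wrap carry → 0x47E3
  0x47E3 + 0x4682 = 0x08E65
  0x8E65 + 0x4375 = 0x0D1DA
  0xD1DA + 0x5E00 = 0x12FDA → wrap carry → 0x2FDB
One's-complement sum = 0x2FDB.
Checksum = ~0x2FDB & 0xFFFF = 0xD024.

D024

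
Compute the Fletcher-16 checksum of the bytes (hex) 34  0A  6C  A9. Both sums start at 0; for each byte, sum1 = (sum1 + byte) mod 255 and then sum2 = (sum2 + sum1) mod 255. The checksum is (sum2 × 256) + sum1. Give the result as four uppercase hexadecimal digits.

7154

Running sums (mod 255):
  after byte 0 (34): sum1=52, sum2=52
  after byte 1 (0A): sum1=62, sum2=114
  after byte 2 (6C): sum1=170, sum2=29
  after byte 3 (A9): sum1=84, sum2=113
Checksum = sum2·256 + sum1 = 113·256 + 84 = 29012 = 0x7154.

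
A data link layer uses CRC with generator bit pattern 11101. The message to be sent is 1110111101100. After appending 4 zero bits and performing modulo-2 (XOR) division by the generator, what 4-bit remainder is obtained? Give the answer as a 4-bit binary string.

Append 4 zeros: 11101111011000000. Divide by 11101 (XOR where the leading bit is 1):
  pos 0: 11101 XOR 11101 = 00000
  pos 5: 11101 XOR 11101 = 00000
  pos 10: 10000 XOR 11101 = 01101
  pos 11: 11010 XOR 11101 = 00111
Remainder (last 4 bits) = 1110. This is the CRC / FCS.

1110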